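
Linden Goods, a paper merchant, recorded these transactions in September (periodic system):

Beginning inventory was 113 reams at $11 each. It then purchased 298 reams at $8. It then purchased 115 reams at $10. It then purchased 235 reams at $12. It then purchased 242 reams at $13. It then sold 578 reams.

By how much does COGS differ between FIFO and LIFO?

$1,575

FIFO COGS: 113 @ $11 + 298 @ $8 + 115 @ $10 + 52 @ $12 = $5,401
LIFO COGS: 242 @ $13 + 235 @ $12 + 101 @ $10 = $6,976
Difference = |$5,401 − $6,976| = $1,575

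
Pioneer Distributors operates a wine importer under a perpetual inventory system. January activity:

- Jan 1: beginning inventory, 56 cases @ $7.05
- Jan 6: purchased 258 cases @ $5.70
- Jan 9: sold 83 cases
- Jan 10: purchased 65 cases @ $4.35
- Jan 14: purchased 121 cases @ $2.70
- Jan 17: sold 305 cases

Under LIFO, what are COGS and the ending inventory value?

Jan 9, 83 sold [LIFO — newest first]: 83 @ $5.70 = $473.10
Jan 17, 305 sold [LIFO — newest first]: 121 @ $2.70 + 65 @ $4.35 + 119 @ $5.70 = $1,287.75
Total COGS = $473.10 + $1,287.75 = $1,760.85
Ending inventory: 56 @ $7.05 + 56 @ $5.70 = $714.00

COGS = $1,760.85; ending inventory = $714.00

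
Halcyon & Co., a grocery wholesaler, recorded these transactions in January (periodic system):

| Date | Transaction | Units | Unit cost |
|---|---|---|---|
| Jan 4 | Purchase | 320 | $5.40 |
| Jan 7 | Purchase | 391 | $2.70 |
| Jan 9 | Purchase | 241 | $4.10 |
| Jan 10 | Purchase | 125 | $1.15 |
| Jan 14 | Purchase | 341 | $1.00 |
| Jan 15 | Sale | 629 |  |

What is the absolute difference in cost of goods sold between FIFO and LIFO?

$1,409.25

FIFO COGS: 320 @ $5.40 + 309 @ $2.70 = $2,562.30
LIFO COGS: 341 @ $1.00 + 125 @ $1.15 + 163 @ $4.10 = $1,153.05
Difference = |$2,562.30 − $1,153.05| = $1,409.25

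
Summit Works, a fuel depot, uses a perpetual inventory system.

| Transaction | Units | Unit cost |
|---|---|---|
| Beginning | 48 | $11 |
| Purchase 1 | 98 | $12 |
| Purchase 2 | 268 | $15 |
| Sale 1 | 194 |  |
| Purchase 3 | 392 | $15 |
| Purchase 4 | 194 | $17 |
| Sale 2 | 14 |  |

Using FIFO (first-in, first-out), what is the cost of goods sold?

Sale 1 (194) [FIFO — oldest first]: 48 @ $11 + 98 @ $12 + 48 @ $15 = $2,424
Sale 2 (14) [FIFO — oldest first]: 14 @ $15 = $210
Total COGS = $2,424 + $210 = $2,634
Ending inventory: 206 @ $15 + 392 @ $15 + 194 @ $17 = $12,268
Check: goods available $14,902 = COGS $2,634 + ending $12,268

COGS = $2,634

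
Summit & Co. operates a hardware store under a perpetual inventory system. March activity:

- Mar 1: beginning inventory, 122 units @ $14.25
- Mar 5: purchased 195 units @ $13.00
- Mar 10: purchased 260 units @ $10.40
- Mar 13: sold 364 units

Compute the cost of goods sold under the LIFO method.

Mar 13, 364 sold [LIFO — newest first]: 260 @ $10.40 + 104 @ $13.00 = $4,056.00
Ending inventory: 122 @ $14.25 + 91 @ $13.00 = $2,921.50

COGS = $4,056.00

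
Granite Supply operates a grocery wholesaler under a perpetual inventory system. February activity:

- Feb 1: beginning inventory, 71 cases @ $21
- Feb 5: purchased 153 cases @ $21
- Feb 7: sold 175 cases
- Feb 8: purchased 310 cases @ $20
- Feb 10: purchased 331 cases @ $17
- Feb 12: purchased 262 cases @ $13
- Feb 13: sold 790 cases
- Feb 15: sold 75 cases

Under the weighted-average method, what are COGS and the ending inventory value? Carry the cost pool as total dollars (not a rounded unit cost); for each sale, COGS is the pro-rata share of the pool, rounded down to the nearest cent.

COGS = $18,450.86; ending inventory = $1,486.14

After Feb 1: 71 on hand, pool $1,491.00 (≈ $21.0000 each)
After Feb 5: 224 on hand, pool $4,704.00 (≈ $21.0000 each)
Feb 7, sell 175: 175/224 × $4,704.00 → $3,675.00
After Feb 8: 359 on hand, pool $7,229.00 (≈ $20.1365 each)
After Feb 10: 690 on hand, pool $12,856.00 (≈ $18.6319 each)
After Feb 12: 952 on hand, pool $16,262.00 (≈ $17.0819 each)
Feb 13, sell 790: 790/952 × $16,262.00 → $13,494.72
Feb 15, sell 75: 75/162 × $2,767.28 → $1,281.14
Total COGS = $3,675.00 + $13,494.72 + $1,281.14 = $18,450.86
Ending inventory (cost pool remaining) = $1,486.14
Check: goods available $19,937.00 = COGS $18,450.86 + ending $1,486.14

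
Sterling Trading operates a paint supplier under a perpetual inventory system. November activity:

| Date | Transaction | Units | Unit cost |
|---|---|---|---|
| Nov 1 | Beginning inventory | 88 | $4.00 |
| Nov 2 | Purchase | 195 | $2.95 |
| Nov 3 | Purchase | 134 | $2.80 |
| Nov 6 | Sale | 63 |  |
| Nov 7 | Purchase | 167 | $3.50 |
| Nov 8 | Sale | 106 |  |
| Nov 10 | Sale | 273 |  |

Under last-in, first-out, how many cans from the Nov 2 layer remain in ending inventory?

Nov 6, 63 sold [LIFO — newest first]: 63 @ $2.80 = $176.40
Nov 8, 106 sold [LIFO — newest first]: 106 @ $3.50 = $371.00
Nov 10, 273 sold [LIFO — newest first]: 61 @ $3.50 + 71 @ $2.80 + 141 @ $2.95 = $828.25
Total COGS = $176.40 + $371.00 + $828.25 = $1,375.65
Ending inventory: 88 @ $4.00 + 54 @ $2.95 = $511.30
Check: goods available $1,886.95 = COGS $1,375.65 + ending $511.30

54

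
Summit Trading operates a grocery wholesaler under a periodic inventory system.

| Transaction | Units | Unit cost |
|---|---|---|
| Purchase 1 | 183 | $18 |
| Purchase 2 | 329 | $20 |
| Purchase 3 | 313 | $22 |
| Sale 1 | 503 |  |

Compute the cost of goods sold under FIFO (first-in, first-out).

COGS = $9,694

Sale 1 (503) [FIFO — oldest first]: 183 @ $18 + 320 @ $20 = $9,694
Ending inventory: 9 @ $20 + 313 @ $22 = $7,066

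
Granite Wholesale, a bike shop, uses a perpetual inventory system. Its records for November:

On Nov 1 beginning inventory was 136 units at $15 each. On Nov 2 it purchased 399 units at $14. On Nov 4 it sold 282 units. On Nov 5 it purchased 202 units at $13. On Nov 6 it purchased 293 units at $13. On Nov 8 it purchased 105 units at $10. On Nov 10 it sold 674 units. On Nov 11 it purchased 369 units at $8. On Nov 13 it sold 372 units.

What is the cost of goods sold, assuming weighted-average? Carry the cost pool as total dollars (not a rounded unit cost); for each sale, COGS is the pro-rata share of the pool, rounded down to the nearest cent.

COGS = $16,367.39

After Nov 1: 136 on hand, pool $2,040.00 (≈ $15.0000 each)
After Nov 2: 535 on hand, pool $7,626.00 (≈ $14.2542 each)
Nov 4, sell 282: 282/535 × $7,626.00 → $4,019.68
After Nov 5: 455 on hand, pool $6,232.32 (≈ $13.6974 each)
After Nov 6: 748 on hand, pool $10,041.32 (≈ $13.4242 each)
After Nov 8: 853 on hand, pool $11,091.32 (≈ $13.0027 each)
Nov 10, sell 674: 674/853 × $11,091.32 → $8,763.83
After Nov 11: 548 on hand, pool $5,279.49 (≈ $9.6341 each)
Nov 13, sell 372: 372/548 × $5,279.49 → $3,583.88
Total COGS = $4,019.68 + $8,763.83 + $3,583.88 = $16,367.39
Ending inventory (cost pool remaining) = $1,695.61
Check: goods available $18,063.00 = COGS $16,367.39 + ending $1,695.61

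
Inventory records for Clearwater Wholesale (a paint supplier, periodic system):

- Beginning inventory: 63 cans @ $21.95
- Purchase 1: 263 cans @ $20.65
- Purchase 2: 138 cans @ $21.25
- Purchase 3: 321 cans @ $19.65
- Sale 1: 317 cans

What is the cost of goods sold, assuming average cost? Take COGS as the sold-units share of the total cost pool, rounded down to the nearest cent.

COGS = $6,482.93

Sale 1, sell 317: 317/785 × $16,053.95 → $6,482.93
Ending inventory (cost pool remaining) = $9,571.02
Check: goods available $16,053.95 = COGS $6,482.93 + ending $9,571.02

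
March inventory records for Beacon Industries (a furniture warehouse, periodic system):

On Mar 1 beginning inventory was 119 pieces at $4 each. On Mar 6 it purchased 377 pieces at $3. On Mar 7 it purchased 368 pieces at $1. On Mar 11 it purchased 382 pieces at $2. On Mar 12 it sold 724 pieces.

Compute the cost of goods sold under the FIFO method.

COGS = $1,835

Mar 12, 724 sold [FIFO — oldest first]: 119 @ $4 + 377 @ $3 + 228 @ $1 = $1,835
Ending inventory: 140 @ $1 + 382 @ $2 = $904
Check: goods available $2,739 = COGS $1,835 + ending $904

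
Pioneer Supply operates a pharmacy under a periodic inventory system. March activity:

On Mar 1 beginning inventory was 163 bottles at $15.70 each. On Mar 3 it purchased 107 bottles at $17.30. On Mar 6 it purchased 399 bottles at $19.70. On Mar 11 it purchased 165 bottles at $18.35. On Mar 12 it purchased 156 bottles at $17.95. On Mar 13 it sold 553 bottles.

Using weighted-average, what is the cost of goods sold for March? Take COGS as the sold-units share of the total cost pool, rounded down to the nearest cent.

COGS = $10,109.53

Mar 13, sell 553: 553/990 × $18,098.45 → $10,109.53
Ending inventory (cost pool remaining) = $7,988.92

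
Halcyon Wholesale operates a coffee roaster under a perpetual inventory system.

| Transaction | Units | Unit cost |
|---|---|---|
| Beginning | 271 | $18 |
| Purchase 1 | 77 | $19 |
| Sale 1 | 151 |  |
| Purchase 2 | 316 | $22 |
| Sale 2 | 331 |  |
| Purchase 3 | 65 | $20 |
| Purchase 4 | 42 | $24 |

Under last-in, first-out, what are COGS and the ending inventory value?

Sale 1 (151) [LIFO — newest first]: 77 @ $19 + 74 @ $18 = $2,795
Sale 2 (331) [LIFO — newest first]: 316 @ $22 + 15 @ $18 = $7,222
Total COGS = $2,795 + $7,222 = $10,017
Ending inventory: 182 @ $18 + 65 @ $20 + 42 @ $24 = $5,584
Check: goods available $15,601 = COGS $10,017 + ending $5,584

COGS = $10,017; ending inventory = $5,584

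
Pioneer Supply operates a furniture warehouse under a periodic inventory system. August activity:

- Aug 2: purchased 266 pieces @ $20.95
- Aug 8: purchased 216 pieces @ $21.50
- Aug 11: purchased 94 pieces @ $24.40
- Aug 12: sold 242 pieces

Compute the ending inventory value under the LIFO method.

Ending inventory = $7,034.70

Aug 12, 242 sold [LIFO — newest first]: 94 @ $24.40 + 148 @ $21.50 = $5,475.60
Ending inventory: 266 @ $20.95 + 68 @ $21.50 = $7,034.70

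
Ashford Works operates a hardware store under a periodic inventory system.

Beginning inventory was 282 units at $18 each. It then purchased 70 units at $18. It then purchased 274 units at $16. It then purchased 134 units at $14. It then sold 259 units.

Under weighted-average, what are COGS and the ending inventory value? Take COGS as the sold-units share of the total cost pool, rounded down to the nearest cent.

COGS = $4,292.58; ending inventory = $8,303.42

Sale 1, sell 259: 259/760 × $12,596.00 → $4,292.58
Ending inventory (cost pool remaining) = $8,303.42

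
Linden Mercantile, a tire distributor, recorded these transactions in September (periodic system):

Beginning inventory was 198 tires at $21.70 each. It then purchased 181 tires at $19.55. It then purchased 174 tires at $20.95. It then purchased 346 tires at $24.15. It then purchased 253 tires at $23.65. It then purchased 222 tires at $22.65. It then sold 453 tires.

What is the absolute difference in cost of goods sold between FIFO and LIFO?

FIFO COGS: 198 @ $21.70 + 181 @ $19.55 + 74 @ $20.95 = $9,385.45
LIFO COGS: 222 @ $22.65 + 231 @ $23.65 = $10,491.45
Difference = |$9,385.45 − $10,491.45| = $1,106.00

$1,106.00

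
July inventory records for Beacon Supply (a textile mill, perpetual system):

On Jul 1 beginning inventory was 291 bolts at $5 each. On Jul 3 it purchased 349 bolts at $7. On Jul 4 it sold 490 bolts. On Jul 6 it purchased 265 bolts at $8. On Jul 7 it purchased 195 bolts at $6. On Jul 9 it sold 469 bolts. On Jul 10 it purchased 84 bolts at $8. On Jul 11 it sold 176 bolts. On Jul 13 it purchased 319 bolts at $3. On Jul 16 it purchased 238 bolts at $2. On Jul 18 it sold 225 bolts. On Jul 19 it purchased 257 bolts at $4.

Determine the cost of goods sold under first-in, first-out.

COGS = $8,388

Jul 4, 490 sold [FIFO — oldest first]: 291 @ $5 + 199 @ $7 = $2,848
Jul 9, 469 sold [FIFO — oldest first]: 150 @ $7 + 265 @ $8 + 54 @ $6 = $3,494
Jul 11, 176 sold [FIFO — oldest first]: 141 @ $6 + 35 @ $8 = $1,126
Jul 18, 225 sold [FIFO — oldest first]: 49 @ $8 + 176 @ $3 = $920
Total COGS = $2,848 + $3,494 + $1,126 + $920 = $8,388
Ending inventory: 143 @ $3 + 238 @ $2 + 257 @ $4 = $1,933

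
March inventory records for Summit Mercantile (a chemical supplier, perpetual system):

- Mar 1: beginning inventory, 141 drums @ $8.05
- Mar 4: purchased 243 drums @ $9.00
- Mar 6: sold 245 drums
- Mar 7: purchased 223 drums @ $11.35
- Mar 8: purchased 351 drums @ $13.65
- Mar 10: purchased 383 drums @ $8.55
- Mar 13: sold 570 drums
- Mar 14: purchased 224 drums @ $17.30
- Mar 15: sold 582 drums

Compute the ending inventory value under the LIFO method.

Mar 6, 245 sold [LIFO — newest first]: 243 @ $9.00 + 2 @ $8.05 = $2,203.10
Mar 13, 570 sold [LIFO — newest first]: 383 @ $8.55 + 187 @ $13.65 = $5,827.20
Mar 15, 582 sold [LIFO — newest first]: 224 @ $17.30 + 164 @ $13.65 + 194 @ $11.35 = $8,315.70
Total COGS = $2,203.10 + $5,827.20 + $8,315.70 = $16,346.00
Ending inventory: 139 @ $8.05 + 29 @ $11.35 = $1,448.10

Ending inventory = $1,448.10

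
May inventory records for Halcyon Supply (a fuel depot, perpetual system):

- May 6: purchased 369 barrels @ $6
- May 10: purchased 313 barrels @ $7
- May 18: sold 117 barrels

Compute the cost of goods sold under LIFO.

May 18, 117 sold [LIFO — newest first]: 117 @ $7 = $819
Ending inventory: 369 @ $6 + 196 @ $7 = $3,586

COGS = $819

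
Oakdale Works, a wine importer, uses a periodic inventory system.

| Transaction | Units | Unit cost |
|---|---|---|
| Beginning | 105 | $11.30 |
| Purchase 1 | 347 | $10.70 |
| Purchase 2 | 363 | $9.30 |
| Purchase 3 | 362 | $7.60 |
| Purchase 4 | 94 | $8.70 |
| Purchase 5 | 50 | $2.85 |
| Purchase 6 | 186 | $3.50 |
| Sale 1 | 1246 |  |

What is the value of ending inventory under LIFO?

Ending inventory = $2,855.70

Sale 1 (1246) [LIFO — newest first]: 186 @ $3.50 + 50 @ $2.85 + 94 @ $8.70 + 362 @ $7.60 + 363 @ $9.30 + 191 @ $10.70 = $9,782.10
Ending inventory: 105 @ $11.30 + 156 @ $10.70 = $2,855.70
Check: goods available $12,637.80 = COGS $9,782.10 + ending $2,855.70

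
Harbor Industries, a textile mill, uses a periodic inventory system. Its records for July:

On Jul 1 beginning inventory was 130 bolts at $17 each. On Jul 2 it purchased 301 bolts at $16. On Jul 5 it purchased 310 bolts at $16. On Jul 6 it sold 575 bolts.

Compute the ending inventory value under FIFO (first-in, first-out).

Jul 6, 575 sold [FIFO — oldest first]: 130 @ $17 + 301 @ $16 + 144 @ $16 = $9,330
Ending inventory: 166 @ $16 = $2,656

Ending inventory = $2,656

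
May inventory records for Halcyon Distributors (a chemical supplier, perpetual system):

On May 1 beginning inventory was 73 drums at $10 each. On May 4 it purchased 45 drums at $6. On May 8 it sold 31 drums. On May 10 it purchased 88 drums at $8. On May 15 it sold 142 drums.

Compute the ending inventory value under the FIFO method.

May 8, 31 sold [FIFO — oldest first]: 31 @ $10 = $310
May 15, 142 sold [FIFO — oldest first]: 42 @ $10 + 45 @ $6 + 55 @ $8 = $1,130
Total COGS = $310 + $1,130 = $1,440
Ending inventory: 33 @ $8 = $264
Check: goods available $1,704 = COGS $1,440 + ending $264

Ending inventory = $264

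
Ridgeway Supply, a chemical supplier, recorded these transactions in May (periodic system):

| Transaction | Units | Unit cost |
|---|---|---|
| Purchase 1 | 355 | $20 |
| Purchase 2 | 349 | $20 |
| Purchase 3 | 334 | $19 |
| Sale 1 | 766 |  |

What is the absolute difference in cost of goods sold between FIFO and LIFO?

$272

FIFO COGS: 355 @ $20 + 349 @ $20 + 62 @ $19 = $15,258
LIFO COGS: 334 @ $19 + 349 @ $20 + 83 @ $20 = $14,986
Difference = |$15,258 − $14,986| = $272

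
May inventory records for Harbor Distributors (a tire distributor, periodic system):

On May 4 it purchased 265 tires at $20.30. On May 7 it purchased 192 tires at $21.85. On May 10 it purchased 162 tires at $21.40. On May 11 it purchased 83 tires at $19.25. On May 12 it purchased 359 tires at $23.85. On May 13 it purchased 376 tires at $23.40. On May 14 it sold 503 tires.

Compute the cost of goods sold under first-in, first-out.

May 14, 503 sold [FIFO — oldest first]: 265 @ $20.30 + 192 @ $21.85 + 46 @ $21.40 = $10,559.10
Ending inventory: 116 @ $21.40 + 83 @ $19.25 + 359 @ $23.85 + 376 @ $23.40 = $21,440.70

COGS = $10,559.10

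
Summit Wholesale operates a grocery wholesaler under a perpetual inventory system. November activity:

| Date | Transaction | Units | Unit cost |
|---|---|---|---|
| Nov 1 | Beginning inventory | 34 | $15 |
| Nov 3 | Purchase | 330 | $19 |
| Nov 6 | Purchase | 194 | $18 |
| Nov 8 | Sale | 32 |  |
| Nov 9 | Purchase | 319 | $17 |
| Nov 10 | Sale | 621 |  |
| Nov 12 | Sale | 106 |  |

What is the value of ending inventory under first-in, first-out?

Nov 8, 32 sold [FIFO — oldest first]: 32 @ $15 = $480
Nov 10, 621 sold [FIFO — oldest first]: 2 @ $15 + 330 @ $19 + 194 @ $18 + 95 @ $17 = $11,407
Nov 12, 106 sold [FIFO — oldest first]: 106 @ $17 = $1,802
Total COGS = $480 + $11,407 + $1,802 = $13,689
Ending inventory: 118 @ $17 = $2,006
Check: goods available $15,695 = COGS $13,689 + ending $2,006

Ending inventory = $2,006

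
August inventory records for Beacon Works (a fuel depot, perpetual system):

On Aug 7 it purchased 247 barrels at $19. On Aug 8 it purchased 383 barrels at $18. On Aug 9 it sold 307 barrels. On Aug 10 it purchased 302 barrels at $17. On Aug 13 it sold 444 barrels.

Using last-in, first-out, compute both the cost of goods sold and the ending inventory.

Aug 9, 307 sold [LIFO — newest first]: 307 @ $18 = $5,526
Aug 13, 444 sold [LIFO — newest first]: 302 @ $17 + 76 @ $18 + 66 @ $19 = $7,756
Total COGS = $5,526 + $7,756 = $13,282
Ending inventory: 181 @ $19 = $3,439
Check: goods available $16,721 = COGS $13,282 + ending $3,439

COGS = $13,282; ending inventory = $3,439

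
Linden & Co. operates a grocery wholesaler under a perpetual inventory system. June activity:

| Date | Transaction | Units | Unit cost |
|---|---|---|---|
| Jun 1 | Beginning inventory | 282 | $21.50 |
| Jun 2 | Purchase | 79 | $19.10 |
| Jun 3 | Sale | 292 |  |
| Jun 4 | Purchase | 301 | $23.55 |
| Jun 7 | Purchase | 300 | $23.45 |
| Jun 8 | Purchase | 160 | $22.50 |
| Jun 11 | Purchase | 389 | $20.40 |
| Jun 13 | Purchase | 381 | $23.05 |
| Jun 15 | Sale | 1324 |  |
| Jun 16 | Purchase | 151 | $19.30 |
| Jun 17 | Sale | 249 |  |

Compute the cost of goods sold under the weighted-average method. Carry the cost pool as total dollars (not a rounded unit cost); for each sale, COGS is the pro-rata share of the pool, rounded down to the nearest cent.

After Jun 1: 282 on hand, pool $6,063.00 (≈ $21.5000 each)
After Jun 2: 361 on hand, pool $7,571.90 (≈ $20.9748 each)
Jun 3, sell 292: 292/361 × $7,571.90 → $6,124.63
After Jun 4: 370 on hand, pool $8,535.82 (≈ $23.0698 each)
After Jun 7: 670 on hand, pool $15,570.82 (≈ $23.2400 each)
After Jun 8: 830 on hand, pool $19,170.82 (≈ $23.0974 each)
After Jun 11: 1219 on hand, pool $27,106.42 (≈ $22.2366 each)
After Jun 13: 1600 on hand, pool $35,888.47 (≈ $22.4303 each)
Jun 15, sell 1324: 1324/1600 × $35,888.47 → $29,697.70
After Jun 16: 427 on hand, pool $9,105.07 (≈ $21.3233 each)
Jun 17, sell 249: 249/427 × $9,105.07 → $5,309.51
Total COGS = $6,124.63 + $29,697.70 + $5,309.51 = $41,131.84
Ending inventory (cost pool remaining) = $3,795.56
Check: goods available $44,927.40 = COGS $41,131.84 + ending $3,795.56

COGS = $41,131.84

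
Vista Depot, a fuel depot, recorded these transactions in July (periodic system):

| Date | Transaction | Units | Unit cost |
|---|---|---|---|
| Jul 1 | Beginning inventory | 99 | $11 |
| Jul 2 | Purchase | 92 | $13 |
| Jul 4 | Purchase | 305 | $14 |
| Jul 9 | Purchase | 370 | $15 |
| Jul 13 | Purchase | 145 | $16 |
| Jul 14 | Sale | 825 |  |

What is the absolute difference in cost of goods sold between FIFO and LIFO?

FIFO COGS: 99 @ $11 + 92 @ $13 + 305 @ $14 + 329 @ $15 = $11,490
LIFO COGS: 145 @ $16 + 370 @ $15 + 305 @ $14 + 5 @ $13 = $12,205
Difference = |$11,490 − $12,205| = $715

$715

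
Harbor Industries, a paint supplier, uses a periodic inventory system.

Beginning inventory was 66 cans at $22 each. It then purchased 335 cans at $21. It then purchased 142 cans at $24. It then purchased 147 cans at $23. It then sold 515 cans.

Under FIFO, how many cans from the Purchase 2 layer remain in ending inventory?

28

Sale 1 (515) [FIFO — oldest first]: 66 @ $22 + 335 @ $21 + 114 @ $24 = $11,223
Ending inventory: 28 @ $24 + 147 @ $23 = $4,053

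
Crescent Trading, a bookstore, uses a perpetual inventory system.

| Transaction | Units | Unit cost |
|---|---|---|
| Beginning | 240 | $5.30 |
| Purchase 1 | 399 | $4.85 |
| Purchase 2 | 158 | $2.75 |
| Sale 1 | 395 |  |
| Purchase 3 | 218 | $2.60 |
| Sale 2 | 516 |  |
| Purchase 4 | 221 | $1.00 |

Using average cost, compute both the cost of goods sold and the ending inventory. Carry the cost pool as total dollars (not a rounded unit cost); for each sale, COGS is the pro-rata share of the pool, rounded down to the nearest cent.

COGS = $3,805.26; ending inventory = $624.19

After Beginning: 240 on hand, pool $1,272.00 (≈ $5.3000 each)
After Purchase 1: 639 on hand, pool $3,207.15 (≈ $5.0190 each)
After Purchase 2: 797 on hand, pool $3,641.65 (≈ $4.5692 each)
Sale 1, sell 395: 395/797 × $3,641.65 → $1,804.83
After Purchase 3: 620 on hand, pool $2,403.62 (≈ $3.8768 each)
Sale 2, sell 516: 516/620 × $2,403.62 → $2,000.43
After Purchase 4: 325 on hand, pool $624.19 (≈ $1.9206 each)
Total COGS = $1,804.83 + $2,000.43 = $3,805.26
Ending inventory (cost pool remaining) = $624.19
Check: goods available $4,429.45 = COGS $3,805.26 + ending $624.19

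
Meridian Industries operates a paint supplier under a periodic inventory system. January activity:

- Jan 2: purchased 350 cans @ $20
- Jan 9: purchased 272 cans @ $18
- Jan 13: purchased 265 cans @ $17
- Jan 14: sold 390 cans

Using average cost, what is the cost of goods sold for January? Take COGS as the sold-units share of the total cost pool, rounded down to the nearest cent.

COGS = $7,211.26

Jan 14, sell 390: 390/887 × $16,401.00 → $7,211.26
Ending inventory (cost pool remaining) = $9,189.74
Check: goods available $16,401.00 = COGS $7,211.26 + ending $9,189.74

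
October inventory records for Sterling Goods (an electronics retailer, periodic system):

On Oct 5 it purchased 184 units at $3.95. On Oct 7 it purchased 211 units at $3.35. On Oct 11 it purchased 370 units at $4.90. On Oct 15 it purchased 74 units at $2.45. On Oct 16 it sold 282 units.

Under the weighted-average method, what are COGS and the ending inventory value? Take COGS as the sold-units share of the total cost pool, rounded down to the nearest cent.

Oct 16, sell 282: 282/839 × $3,427.95 → $1,152.18
Ending inventory (cost pool remaining) = $2,275.77

COGS = $1,152.18; ending inventory = $2,275.77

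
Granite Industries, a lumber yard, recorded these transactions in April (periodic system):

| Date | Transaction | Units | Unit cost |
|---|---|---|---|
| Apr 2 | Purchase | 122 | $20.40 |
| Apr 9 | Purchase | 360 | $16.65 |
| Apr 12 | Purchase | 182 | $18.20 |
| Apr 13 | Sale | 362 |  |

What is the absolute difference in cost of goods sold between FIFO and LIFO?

FIFO COGS: 122 @ $20.40 + 240 @ $16.65 = $6,484.80
LIFO COGS: 182 @ $18.20 + 180 @ $16.65 = $6,309.40
Difference = |$6,484.80 − $6,309.40| = $175.40

$175.40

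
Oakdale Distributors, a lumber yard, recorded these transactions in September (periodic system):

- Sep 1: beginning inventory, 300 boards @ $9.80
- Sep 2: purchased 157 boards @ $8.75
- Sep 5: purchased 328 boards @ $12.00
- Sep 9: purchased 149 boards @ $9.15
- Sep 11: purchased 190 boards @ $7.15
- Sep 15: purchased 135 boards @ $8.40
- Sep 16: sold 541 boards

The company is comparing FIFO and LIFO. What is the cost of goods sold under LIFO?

COGS = $4,659.85

FIFO COGS: 300 @ $9.80 + 157 @ $8.75 + 84 @ $12.00 = $5,321.75
LIFO COGS: 135 @ $8.40 + 190 @ $7.15 + 149 @ $9.15 + 67 @ $12.00 = $4,659.85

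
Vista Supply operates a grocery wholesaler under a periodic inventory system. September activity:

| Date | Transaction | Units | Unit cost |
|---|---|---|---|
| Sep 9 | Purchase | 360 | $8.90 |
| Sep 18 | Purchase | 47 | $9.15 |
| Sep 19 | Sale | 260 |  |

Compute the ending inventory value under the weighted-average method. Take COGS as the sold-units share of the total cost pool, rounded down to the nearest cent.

Sep 19, sell 260: 260/407 × $3,634.05 → $2,321.50
Ending inventory (cost pool remaining) = $1,312.55

Ending inventory = $1,312.55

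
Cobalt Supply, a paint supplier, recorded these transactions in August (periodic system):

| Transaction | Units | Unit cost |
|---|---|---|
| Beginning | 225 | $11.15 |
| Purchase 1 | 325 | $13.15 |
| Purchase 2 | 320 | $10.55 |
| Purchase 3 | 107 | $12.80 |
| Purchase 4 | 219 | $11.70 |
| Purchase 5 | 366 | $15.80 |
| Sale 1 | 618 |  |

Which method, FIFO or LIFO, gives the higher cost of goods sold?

LIFO

FIFO COGS: 225 @ $11.15 + 325 @ $13.15 + 68 @ $10.55 = $7,499.90
LIFO COGS: 366 @ $15.80 + 219 @ $11.70 + 33 @ $12.80 = $8,767.50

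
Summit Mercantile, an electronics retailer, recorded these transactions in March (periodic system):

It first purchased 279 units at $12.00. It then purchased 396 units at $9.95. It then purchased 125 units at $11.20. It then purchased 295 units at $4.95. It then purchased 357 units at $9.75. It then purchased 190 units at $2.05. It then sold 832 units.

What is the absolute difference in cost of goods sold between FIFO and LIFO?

$3,565.60

FIFO COGS: 279 @ $12.00 + 396 @ $9.95 + 125 @ $11.20 + 32 @ $4.95 = $8,846.60
LIFO COGS: 190 @ $2.05 + 357 @ $9.75 + 285 @ $4.95 = $5,281.00
Difference = |$8,846.60 − $5,281.00| = $3,565.60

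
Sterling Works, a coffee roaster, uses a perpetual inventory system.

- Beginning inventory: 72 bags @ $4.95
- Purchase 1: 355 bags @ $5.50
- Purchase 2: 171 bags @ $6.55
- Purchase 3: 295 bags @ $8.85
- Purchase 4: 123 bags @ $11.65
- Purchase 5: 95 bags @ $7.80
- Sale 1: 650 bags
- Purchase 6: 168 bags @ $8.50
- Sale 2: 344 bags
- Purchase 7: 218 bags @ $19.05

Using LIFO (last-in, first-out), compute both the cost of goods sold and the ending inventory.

COGS = $8,113.75; ending inventory = $5,680.80

Sale 1 (650) [LIFO — newest first]: 95 @ $7.80 + 123 @ $11.65 + 295 @ $8.85 + 137 @ $6.55 = $5,682.05
Sale 2 (344) [LIFO — newest first]: 168 @ $8.50 + 34 @ $6.55 + 142 @ $5.50 = $2,431.70
Total COGS = $5,682.05 + $2,431.70 = $8,113.75
Ending inventory: 72 @ $4.95 + 213 @ $5.50 + 218 @ $19.05 = $5,680.80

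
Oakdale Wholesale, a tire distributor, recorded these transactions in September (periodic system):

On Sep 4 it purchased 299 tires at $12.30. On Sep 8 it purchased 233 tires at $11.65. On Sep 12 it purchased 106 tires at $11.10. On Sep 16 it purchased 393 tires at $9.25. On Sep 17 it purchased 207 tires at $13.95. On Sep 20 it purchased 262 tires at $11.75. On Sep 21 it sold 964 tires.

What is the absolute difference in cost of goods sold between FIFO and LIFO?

$149.35

FIFO COGS: 299 @ $12.30 + 233 @ $11.65 + 106 @ $11.10 + 326 @ $9.25 = $10,584.25
LIFO COGS: 262 @ $11.75 + 207 @ $13.95 + 393 @ $9.25 + 102 @ $11.10 = $10,733.60
Difference = |$10,584.25 − $10,733.60| = $149.35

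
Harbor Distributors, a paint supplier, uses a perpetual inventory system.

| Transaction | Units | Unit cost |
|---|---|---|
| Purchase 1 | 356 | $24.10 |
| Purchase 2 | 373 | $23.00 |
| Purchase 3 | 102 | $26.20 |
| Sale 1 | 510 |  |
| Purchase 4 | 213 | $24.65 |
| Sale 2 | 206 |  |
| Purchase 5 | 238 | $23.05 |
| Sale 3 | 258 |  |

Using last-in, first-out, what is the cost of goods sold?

COGS = $23,144.55

Sale 1 (510) [LIFO — newest first]: 102 @ $26.20 + 373 @ $23.00 + 35 @ $24.10 = $12,094.90
Sale 2 (206) [LIFO — newest first]: 206 @ $24.65 = $5,077.90
Sale 3 (258) [LIFO — newest first]: 238 @ $23.05 + 7 @ $24.65 + 13 @ $24.10 = $5,971.75
Total COGS = $12,094.90 + $5,077.90 + $5,971.75 = $23,144.55
Ending inventory: 308 @ $24.10 = $7,422.80
Check: goods available $30,567.35 = COGS $23,144.55 + ending $7,422.80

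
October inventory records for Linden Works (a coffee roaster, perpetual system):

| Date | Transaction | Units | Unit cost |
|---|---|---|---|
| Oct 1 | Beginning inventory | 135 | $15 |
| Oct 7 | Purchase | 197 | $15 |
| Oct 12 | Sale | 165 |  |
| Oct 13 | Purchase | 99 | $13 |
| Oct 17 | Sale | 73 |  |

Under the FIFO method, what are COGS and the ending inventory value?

COGS = $3,570; ending inventory = $2,697

Oct 12, 165 sold [FIFO — oldest first]: 135 @ $15 + 30 @ $15 = $2,475
Oct 17, 73 sold [FIFO — oldest first]: 73 @ $15 = $1,095
Total COGS = $2,475 + $1,095 = $3,570
Ending inventory: 94 @ $15 + 99 @ $13 = $2,697
Check: goods available $6,267 = COGS $3,570 + ending $2,697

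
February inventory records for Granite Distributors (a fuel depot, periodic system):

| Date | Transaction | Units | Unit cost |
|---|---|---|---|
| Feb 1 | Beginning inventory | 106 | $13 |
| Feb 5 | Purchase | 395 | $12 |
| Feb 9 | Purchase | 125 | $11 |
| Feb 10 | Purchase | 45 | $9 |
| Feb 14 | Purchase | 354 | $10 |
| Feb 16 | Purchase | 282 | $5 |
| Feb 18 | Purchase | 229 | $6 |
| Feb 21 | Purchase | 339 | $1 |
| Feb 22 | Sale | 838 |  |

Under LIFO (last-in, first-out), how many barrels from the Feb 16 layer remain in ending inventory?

12

Feb 22, 838 sold [LIFO — newest first]: 339 @ $1 + 229 @ $6 + 270 @ $5 = $3,063
Ending inventory: 106 @ $13 + 395 @ $12 + 125 @ $11 + 45 @ $9 + 354 @ $10 + 12 @ $5 = $11,498
Check: goods available $14,561 = COGS $3,063 + ending $11,498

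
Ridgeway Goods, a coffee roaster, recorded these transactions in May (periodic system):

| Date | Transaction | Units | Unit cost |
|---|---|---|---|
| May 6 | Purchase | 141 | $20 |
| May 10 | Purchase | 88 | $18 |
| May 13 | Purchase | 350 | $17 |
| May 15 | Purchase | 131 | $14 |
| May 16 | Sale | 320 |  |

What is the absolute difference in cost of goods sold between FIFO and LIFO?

$904

FIFO COGS: 141 @ $20 + 88 @ $18 + 91 @ $17 = $5,951
LIFO COGS: 131 @ $14 + 189 @ $17 = $5,047
Difference = |$5,951 − $5,047| = $904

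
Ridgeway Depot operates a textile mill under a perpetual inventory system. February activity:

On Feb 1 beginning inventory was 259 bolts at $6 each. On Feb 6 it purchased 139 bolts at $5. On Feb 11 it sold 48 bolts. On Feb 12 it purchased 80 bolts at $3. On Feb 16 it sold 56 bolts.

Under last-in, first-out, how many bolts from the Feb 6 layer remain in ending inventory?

91

Feb 11, 48 sold [LIFO — newest first]: 48 @ $5 = $240
Feb 16, 56 sold [LIFO — newest first]: 56 @ $3 = $168
Total COGS = $240 + $168 = $408
Ending inventory: 259 @ $6 + 91 @ $5 + 24 @ $3 = $2,081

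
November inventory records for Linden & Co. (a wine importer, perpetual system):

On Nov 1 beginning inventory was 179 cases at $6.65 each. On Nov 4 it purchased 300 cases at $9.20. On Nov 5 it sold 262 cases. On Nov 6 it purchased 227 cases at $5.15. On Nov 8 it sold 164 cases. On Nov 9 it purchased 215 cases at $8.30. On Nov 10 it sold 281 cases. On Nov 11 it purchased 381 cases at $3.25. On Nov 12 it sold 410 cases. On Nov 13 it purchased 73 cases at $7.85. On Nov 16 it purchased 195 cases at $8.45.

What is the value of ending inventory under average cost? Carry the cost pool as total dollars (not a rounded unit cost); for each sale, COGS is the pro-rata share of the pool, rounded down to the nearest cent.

Ending inventory = $3,096.49

After Nov 1: 179 on hand, pool $1,190.35 (≈ $6.6500 each)
After Nov 4: 479 on hand, pool $3,950.35 (≈ $8.2471 each)
Nov 5, sell 262: 262/479 × $3,950.35 → $2,160.73
After Nov 6: 444 on hand, pool $2,958.67 (≈ $6.6637 each)
Nov 8, sell 164: 164/444 × $2,958.67 → $1,092.84
After Nov 9: 495 on hand, pool $3,650.33 (≈ $7.3744 each)
Nov 10, sell 281: 281/495 × $3,650.33 → $2,072.20
After Nov 11: 595 on hand, pool $2,816.38 (≈ $4.7334 each)
Nov 12, sell 410: 410/595 × $2,816.38 → $1,940.69
After Nov 13: 258 on hand, pool $1,448.74 (≈ $5.6153 each)
After Nov 16: 453 on hand, pool $3,096.49 (≈ $6.8355 each)
Total COGS = $2,160.73 + $1,092.84 + $2,072.20 + $1,940.69 = $7,266.46
Ending inventory (cost pool remaining) = $3,096.49
Check: goods available $10,362.95 = COGS $7,266.46 + ending $3,096.49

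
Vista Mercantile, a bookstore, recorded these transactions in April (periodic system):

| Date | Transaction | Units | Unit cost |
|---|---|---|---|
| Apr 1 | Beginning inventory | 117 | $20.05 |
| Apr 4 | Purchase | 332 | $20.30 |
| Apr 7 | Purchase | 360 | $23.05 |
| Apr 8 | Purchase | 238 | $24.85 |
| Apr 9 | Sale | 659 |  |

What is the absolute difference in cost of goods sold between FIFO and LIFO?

FIFO COGS: 117 @ $20.05 + 332 @ $20.30 + 210 @ $23.05 = $13,925.95
LIFO COGS: 238 @ $24.85 + 360 @ $23.05 + 61 @ $20.30 = $15,450.60
Difference = |$13,925.95 − $15,450.60| = $1,524.65

$1,524.65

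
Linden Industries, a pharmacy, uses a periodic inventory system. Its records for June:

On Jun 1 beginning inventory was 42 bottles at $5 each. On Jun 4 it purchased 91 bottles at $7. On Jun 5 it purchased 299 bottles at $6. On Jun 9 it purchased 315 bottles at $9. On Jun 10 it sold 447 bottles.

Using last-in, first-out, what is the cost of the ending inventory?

Ending inventory = $1,849

Jun 10, 447 sold [LIFO — newest first]: 315 @ $9 + 132 @ $6 = $3,627
Ending inventory: 42 @ $5 + 91 @ $7 + 167 @ $6 = $1,849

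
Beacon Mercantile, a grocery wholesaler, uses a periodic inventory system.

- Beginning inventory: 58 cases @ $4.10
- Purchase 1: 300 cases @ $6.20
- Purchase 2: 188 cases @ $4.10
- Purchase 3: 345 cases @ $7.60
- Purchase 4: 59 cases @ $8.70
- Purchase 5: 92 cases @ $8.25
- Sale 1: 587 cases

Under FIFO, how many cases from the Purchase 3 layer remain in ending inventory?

Sale 1 (587) [FIFO — oldest first]: 58 @ $4.10 + 300 @ $6.20 + 188 @ $4.10 + 41 @ $7.60 = $3,180.20
Ending inventory: 304 @ $7.60 + 59 @ $8.70 + 92 @ $8.25 = $3,582.70

304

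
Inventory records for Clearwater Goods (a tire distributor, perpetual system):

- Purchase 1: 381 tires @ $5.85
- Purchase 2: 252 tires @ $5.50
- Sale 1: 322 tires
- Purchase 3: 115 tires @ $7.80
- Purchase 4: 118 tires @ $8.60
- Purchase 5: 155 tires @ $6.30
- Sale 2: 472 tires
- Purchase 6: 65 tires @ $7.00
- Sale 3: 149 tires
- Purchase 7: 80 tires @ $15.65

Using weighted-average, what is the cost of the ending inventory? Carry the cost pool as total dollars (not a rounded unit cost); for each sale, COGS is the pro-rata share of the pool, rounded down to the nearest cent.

After Purchase 1: 381 on hand, pool $2,228.85 (≈ $5.8500 each)
After Purchase 2: 633 on hand, pool $3,614.85 (≈ $5.7107 each)
Sale 1, sell 322: 322/633 × $3,614.85 → $1,838.83
After Purchase 3: 426 on hand, pool $2,673.02 (≈ $6.2747 each)
After Purchase 4: 544 on hand, pool $3,687.82 (≈ $6.7791 each)
After Purchase 5: 699 on hand, pool $4,664.32 (≈ $6.6728 each)
Sale 2, sell 472: 472/699 × $4,664.32 → $3,149.58
After Purchase 6: 292 on hand, pool $1,969.74 (≈ $6.7457 each)
Sale 3, sell 149: 149/292 × $1,969.74 → $1,005.10
After Purchase 7: 223 on hand, pool $2,216.64 (≈ $9.9401 each)
Total COGS = $1,838.83 + $3,149.58 + $1,005.10 = $5,993.51
Ending inventory (cost pool remaining) = $2,216.64

Ending inventory = $2,216.64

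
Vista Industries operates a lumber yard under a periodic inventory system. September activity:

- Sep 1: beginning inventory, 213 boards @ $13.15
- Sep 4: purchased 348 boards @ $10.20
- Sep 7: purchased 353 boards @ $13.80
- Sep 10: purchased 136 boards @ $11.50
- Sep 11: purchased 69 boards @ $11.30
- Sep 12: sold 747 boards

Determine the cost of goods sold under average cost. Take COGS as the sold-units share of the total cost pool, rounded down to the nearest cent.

COGS = $9,055.88

Sep 12, sell 747: 747/1119 × $13,565.65 → $9,055.88
Ending inventory (cost pool remaining) = $4,509.77
Check: goods available $13,565.65 = COGS $9,055.88 + ending $4,509.77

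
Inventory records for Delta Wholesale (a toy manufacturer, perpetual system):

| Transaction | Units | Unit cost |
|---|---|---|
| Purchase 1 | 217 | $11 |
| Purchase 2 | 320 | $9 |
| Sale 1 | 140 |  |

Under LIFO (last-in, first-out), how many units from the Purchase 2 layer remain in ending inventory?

180

Sale 1 (140) [LIFO — newest first]: 140 @ $9 = $1,260
Ending inventory: 217 @ $11 + 180 @ $9 = $4,007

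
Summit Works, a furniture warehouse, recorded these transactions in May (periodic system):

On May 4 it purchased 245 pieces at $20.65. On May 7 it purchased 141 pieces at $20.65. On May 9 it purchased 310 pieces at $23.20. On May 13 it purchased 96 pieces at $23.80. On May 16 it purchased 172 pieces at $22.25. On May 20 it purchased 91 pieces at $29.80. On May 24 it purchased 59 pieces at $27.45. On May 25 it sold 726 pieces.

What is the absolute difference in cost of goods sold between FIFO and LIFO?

$1,711.85

FIFO COGS: 245 @ $20.65 + 141 @ $20.65 + 310 @ $23.20 + 30 @ $23.80 = $15,876.90
LIFO COGS: 59 @ $27.45 + 91 @ $29.80 + 172 @ $22.25 + 96 @ $23.80 + 308 @ $23.20 = $17,588.75
Difference = |$15,876.90 − $17,588.75| = $1,711.85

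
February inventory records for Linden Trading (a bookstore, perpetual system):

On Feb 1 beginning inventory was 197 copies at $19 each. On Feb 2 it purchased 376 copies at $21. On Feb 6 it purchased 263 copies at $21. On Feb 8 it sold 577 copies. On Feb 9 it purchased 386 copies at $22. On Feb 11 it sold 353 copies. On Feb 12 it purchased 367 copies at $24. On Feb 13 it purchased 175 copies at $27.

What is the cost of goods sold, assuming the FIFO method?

Feb 8, 577 sold [FIFO — oldest first]: 197 @ $19 + 376 @ $21 + 4 @ $21 = $11,723
Feb 11, 353 sold [FIFO — oldest first]: 259 @ $21 + 94 @ $22 = $7,507
Total COGS = $11,723 + $7,507 = $19,230
Ending inventory: 292 @ $22 + 367 @ $24 + 175 @ $27 = $19,957

COGS = $19,230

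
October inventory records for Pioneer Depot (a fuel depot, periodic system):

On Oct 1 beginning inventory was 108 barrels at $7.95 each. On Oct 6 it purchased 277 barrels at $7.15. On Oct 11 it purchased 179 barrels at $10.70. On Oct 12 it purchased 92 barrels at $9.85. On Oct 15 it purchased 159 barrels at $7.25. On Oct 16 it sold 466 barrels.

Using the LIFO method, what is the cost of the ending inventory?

Ending inventory = $2,581.75

Oct 16, 466 sold [LIFO — newest first]: 159 @ $7.25 + 92 @ $9.85 + 179 @ $10.70 + 36 @ $7.15 = $4,231.65
Ending inventory: 108 @ $7.95 + 241 @ $7.15 = $2,581.75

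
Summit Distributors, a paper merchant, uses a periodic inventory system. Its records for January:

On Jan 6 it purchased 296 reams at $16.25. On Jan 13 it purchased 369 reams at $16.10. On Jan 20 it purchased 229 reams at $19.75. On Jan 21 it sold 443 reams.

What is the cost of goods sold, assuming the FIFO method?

COGS = $7,176.70

Jan 21, 443 sold [FIFO — oldest first]: 296 @ $16.25 + 147 @ $16.10 = $7,176.70
Ending inventory: 222 @ $16.10 + 229 @ $19.75 = $8,096.95
Check: goods available $15,273.65 = COGS $7,176.70 + ending $8,096.95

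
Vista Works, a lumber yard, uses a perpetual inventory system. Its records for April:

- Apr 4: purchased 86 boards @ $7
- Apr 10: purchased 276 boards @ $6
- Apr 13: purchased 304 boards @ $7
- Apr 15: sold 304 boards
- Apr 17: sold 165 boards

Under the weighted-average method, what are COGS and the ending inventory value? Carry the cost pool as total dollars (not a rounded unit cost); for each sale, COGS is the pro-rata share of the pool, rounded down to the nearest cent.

After Apr 4: 86 on hand, pool $602.00 (≈ $7.0000 each)
After Apr 10: 362 on hand, pool $2,258.00 (≈ $6.2376 each)
After Apr 13: 666 on hand, pool $4,386.00 (≈ $6.5856 each)
Apr 15, sell 304: 304/666 × $4,386.00 → $2,002.01
Apr 17, sell 165: 165/362 × $2,383.99 → $1,086.62
Total COGS = $2,002.01 + $1,086.62 = $3,088.63
Ending inventory (cost pool remaining) = $1,297.37
Check: goods available $4,386.00 = COGS $3,088.63 + ending $1,297.37

COGS = $3,088.63; ending inventory = $1,297.37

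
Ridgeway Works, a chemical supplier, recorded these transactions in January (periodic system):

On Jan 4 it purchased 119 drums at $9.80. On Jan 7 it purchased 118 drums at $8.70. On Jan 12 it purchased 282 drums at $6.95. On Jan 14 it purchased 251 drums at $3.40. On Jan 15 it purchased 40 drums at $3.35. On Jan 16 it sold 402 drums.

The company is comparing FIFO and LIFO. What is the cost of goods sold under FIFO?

COGS = $3,339.55

FIFO COGS: 119 @ $9.80 + 118 @ $8.70 + 165 @ $6.95 = $3,339.55
LIFO COGS: 40 @ $3.35 + 251 @ $3.40 + 111 @ $6.95 = $1,758.85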